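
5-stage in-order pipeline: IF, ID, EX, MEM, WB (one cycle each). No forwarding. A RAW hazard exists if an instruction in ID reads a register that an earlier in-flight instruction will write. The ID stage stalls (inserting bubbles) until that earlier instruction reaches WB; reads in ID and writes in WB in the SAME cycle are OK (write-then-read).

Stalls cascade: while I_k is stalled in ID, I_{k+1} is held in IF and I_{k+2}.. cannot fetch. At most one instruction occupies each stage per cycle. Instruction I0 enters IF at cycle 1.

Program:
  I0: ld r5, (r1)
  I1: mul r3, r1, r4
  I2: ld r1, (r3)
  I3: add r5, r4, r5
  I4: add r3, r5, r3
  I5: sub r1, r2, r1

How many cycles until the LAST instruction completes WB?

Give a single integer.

Answer: 14

Derivation:
I0 ld r5 <- r1: IF@1 ID@2 stall=0 (-) EX@3 MEM@4 WB@5
I1 mul r3 <- r1,r4: IF@2 ID@3 stall=0 (-) EX@4 MEM@5 WB@6
I2 ld r1 <- r3: IF@3 ID@4 stall=2 (RAW on I1.r3 (WB@6)) EX@7 MEM@8 WB@9
I3 add r5 <- r4,r5: IF@4 ID@7 stall=0 (-) EX@8 MEM@9 WB@10
I4 add r3 <- r5,r3: IF@7 ID@8 stall=2 (RAW on I3.r5 (WB@10)) EX@11 MEM@12 WB@13
I5 sub r1 <- r2,r1: IF@8 ID@11 stall=0 (-) EX@12 MEM@13 WB@14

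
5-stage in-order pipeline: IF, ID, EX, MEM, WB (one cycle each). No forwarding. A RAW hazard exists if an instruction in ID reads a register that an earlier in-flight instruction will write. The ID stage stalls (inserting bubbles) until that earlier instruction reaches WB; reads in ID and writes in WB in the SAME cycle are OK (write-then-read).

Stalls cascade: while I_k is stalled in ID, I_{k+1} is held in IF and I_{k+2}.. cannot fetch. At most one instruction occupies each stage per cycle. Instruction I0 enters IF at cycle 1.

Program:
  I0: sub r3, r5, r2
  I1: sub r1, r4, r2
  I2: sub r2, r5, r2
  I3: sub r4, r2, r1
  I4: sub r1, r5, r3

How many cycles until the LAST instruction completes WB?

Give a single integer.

Answer: 11

Derivation:
I0 sub r3 <- r5,r2: IF@1 ID@2 stall=0 (-) EX@3 MEM@4 WB@5
I1 sub r1 <- r4,r2: IF@2 ID@3 stall=0 (-) EX@4 MEM@5 WB@6
I2 sub r2 <- r5,r2: IF@3 ID@4 stall=0 (-) EX@5 MEM@6 WB@7
I3 sub r4 <- r2,r1: IF@4 ID@5 stall=2 (RAW on I2.r2 (WB@7)) EX@8 MEM@9 WB@10
I4 sub r1 <- r5,r3: IF@5 ID@8 stall=0 (-) EX@9 MEM@10 WB@11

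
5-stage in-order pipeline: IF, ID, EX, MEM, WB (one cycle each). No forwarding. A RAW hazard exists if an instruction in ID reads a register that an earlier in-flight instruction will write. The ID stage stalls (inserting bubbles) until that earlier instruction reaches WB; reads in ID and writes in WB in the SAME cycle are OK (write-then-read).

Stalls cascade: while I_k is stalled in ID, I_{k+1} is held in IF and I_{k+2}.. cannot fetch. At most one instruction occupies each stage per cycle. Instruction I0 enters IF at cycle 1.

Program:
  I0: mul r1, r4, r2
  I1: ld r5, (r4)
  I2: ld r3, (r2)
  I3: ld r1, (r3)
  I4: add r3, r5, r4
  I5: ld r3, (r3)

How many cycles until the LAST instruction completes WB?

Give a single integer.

I0 mul r1 <- r4,r2: IF@1 ID@2 stall=0 (-) EX@3 MEM@4 WB@5
I1 ld r5 <- r4: IF@2 ID@3 stall=0 (-) EX@4 MEM@5 WB@6
I2 ld r3 <- r2: IF@3 ID@4 stall=0 (-) EX@5 MEM@6 WB@7
I3 ld r1 <- r3: IF@4 ID@5 stall=2 (RAW on I2.r3 (WB@7)) EX@8 MEM@9 WB@10
I4 add r3 <- r5,r4: IF@5 ID@8 stall=0 (-) EX@9 MEM@10 WB@11
I5 ld r3 <- r3: IF@8 ID@9 stall=2 (RAW on I4.r3 (WB@11)) EX@12 MEM@13 WB@14

Answer: 14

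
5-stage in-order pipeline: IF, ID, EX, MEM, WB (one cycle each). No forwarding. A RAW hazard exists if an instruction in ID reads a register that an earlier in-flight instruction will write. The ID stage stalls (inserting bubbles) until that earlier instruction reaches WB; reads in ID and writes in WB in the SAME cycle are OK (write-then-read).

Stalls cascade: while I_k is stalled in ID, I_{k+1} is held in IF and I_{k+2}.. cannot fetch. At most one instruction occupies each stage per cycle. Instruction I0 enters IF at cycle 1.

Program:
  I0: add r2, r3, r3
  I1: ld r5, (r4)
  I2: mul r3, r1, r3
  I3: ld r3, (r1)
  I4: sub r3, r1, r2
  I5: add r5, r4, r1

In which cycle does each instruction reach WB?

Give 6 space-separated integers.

Answer: 5 6 7 8 9 10

Derivation:
I0 add r2 <- r3,r3: IF@1 ID@2 stall=0 (-) EX@3 MEM@4 WB@5
I1 ld r5 <- r4: IF@2 ID@3 stall=0 (-) EX@4 MEM@5 WB@6
I2 mul r3 <- r1,r3: IF@3 ID@4 stall=0 (-) EX@5 MEM@6 WB@7
I3 ld r3 <- r1: IF@4 ID@5 stall=0 (-) EX@6 MEM@7 WB@8
I4 sub r3 <- r1,r2: IF@5 ID@6 stall=0 (-) EX@7 MEM@8 WB@9
I5 add r5 <- r4,r1: IF@6 ID@7 stall=0 (-) EX@8 MEM@9 WB@10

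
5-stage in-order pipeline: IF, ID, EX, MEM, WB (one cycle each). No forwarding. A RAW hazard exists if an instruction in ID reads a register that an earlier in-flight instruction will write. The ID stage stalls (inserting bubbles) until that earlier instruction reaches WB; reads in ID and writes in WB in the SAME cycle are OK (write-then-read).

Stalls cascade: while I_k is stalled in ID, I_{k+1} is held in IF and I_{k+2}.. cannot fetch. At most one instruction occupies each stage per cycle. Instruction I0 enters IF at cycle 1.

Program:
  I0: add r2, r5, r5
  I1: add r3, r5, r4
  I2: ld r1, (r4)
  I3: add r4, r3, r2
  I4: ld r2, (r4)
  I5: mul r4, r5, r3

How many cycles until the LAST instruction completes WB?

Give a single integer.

I0 add r2 <- r5,r5: IF@1 ID@2 stall=0 (-) EX@3 MEM@4 WB@5
I1 add r3 <- r5,r4: IF@2 ID@3 stall=0 (-) EX@4 MEM@5 WB@6
I2 ld r1 <- r4: IF@3 ID@4 stall=0 (-) EX@5 MEM@6 WB@7
I3 add r4 <- r3,r2: IF@4 ID@5 stall=1 (RAW on I1.r3 (WB@6)) EX@7 MEM@8 WB@9
I4 ld r2 <- r4: IF@5 ID@7 stall=2 (RAW on I3.r4 (WB@9)) EX@10 MEM@11 WB@12
I5 mul r4 <- r5,r3: IF@7 ID@10 stall=0 (-) EX@11 MEM@12 WB@13

Answer: 13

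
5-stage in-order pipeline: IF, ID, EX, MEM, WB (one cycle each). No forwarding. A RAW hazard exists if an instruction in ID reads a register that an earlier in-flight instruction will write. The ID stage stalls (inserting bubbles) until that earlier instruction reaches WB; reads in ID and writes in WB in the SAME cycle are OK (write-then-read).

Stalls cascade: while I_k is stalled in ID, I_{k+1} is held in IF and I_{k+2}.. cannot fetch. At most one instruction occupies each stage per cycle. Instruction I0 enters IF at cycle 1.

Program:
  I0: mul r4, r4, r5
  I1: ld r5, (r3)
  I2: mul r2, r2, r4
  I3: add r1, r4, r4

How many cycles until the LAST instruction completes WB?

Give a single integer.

I0 mul r4 <- r4,r5: IF@1 ID@2 stall=0 (-) EX@3 MEM@4 WB@5
I1 ld r5 <- r3: IF@2 ID@3 stall=0 (-) EX@4 MEM@5 WB@6
I2 mul r2 <- r2,r4: IF@3 ID@4 stall=1 (RAW on I0.r4 (WB@5)) EX@6 MEM@7 WB@8
I3 add r1 <- r4,r4: IF@4 ID@6 stall=0 (-) EX@7 MEM@8 WB@9

Answer: 9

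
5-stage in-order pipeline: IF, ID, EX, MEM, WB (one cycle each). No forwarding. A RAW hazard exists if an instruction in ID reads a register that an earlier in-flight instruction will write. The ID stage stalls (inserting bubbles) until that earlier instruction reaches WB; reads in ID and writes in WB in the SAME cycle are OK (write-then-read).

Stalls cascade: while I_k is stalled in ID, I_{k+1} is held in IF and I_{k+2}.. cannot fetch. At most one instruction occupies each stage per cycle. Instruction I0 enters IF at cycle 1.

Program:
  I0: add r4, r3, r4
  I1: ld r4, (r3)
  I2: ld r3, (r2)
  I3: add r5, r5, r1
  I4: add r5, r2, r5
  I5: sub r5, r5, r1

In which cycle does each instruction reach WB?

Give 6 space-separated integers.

I0 add r4 <- r3,r4: IF@1 ID@2 stall=0 (-) EX@3 MEM@4 WB@5
I1 ld r4 <- r3: IF@2 ID@3 stall=0 (-) EX@4 MEM@5 WB@6
I2 ld r3 <- r2: IF@3 ID@4 stall=0 (-) EX@5 MEM@6 WB@7
I3 add r5 <- r5,r1: IF@4 ID@5 stall=0 (-) EX@6 MEM@7 WB@8
I4 add r5 <- r2,r5: IF@5 ID@6 stall=2 (RAW on I3.r5 (WB@8)) EX@9 MEM@10 WB@11
I5 sub r5 <- r5,r1: IF@6 ID@9 stall=2 (RAW on I4.r5 (WB@11)) EX@12 MEM@13 WB@14

Answer: 5 6 7 8 11 14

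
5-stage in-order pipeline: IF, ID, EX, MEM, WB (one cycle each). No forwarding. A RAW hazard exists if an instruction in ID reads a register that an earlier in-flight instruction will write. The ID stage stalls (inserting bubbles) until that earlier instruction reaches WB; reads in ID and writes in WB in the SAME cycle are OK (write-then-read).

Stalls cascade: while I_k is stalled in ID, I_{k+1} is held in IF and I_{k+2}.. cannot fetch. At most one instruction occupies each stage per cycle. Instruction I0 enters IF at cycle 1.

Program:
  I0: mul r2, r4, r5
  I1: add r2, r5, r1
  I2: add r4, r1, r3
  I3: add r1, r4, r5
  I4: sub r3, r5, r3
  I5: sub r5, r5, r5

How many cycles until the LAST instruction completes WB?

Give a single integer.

I0 mul r2 <- r4,r5: IF@1 ID@2 stall=0 (-) EX@3 MEM@4 WB@5
I1 add r2 <- r5,r1: IF@2 ID@3 stall=0 (-) EX@4 MEM@5 WB@6
I2 add r4 <- r1,r3: IF@3 ID@4 stall=0 (-) EX@5 MEM@6 WB@7
I3 add r1 <- r4,r5: IF@4 ID@5 stall=2 (RAW on I2.r4 (WB@7)) EX@8 MEM@9 WB@10
I4 sub r3 <- r5,r3: IF@5 ID@8 stall=0 (-) EX@9 MEM@10 WB@11
I5 sub r5 <- r5,r5: IF@8 ID@9 stall=0 (-) EX@10 MEM@11 WB@12

Answer: 12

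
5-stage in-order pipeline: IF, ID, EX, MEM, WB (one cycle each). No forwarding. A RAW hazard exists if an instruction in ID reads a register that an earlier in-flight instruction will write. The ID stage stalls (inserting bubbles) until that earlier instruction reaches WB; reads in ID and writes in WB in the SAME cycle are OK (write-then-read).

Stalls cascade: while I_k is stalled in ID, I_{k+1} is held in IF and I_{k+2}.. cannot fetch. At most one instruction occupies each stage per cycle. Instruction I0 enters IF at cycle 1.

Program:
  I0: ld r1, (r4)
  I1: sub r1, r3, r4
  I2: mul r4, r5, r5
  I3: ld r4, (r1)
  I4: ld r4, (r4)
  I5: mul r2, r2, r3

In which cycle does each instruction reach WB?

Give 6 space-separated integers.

I0 ld r1 <- r4: IF@1 ID@2 stall=0 (-) EX@3 MEM@4 WB@5
I1 sub r1 <- r3,r4: IF@2 ID@3 stall=0 (-) EX@4 MEM@5 WB@6
I2 mul r4 <- r5,r5: IF@3 ID@4 stall=0 (-) EX@5 MEM@6 WB@7
I3 ld r4 <- r1: IF@4 ID@5 stall=1 (RAW on I1.r1 (WB@6)) EX@7 MEM@8 WB@9
I4 ld r4 <- r4: IF@5 ID@7 stall=2 (RAW on I3.r4 (WB@9)) EX@10 MEM@11 WB@12
I5 mul r2 <- r2,r3: IF@7 ID@10 stall=0 (-) EX@11 MEM@12 WB@13

Answer: 5 6 7 9 12 13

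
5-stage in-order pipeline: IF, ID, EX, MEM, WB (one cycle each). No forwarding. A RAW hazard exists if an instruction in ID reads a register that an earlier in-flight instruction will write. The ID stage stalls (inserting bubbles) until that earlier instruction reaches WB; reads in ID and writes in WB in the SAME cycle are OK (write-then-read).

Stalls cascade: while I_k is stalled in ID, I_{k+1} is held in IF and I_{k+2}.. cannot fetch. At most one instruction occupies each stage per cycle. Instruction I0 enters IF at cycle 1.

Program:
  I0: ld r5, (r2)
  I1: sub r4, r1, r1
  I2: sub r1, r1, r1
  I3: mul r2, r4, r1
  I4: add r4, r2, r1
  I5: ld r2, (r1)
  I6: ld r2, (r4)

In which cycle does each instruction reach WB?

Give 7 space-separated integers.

I0 ld r5 <- r2: IF@1 ID@2 stall=0 (-) EX@3 MEM@4 WB@5
I1 sub r4 <- r1,r1: IF@2 ID@3 stall=0 (-) EX@4 MEM@5 WB@6
I2 sub r1 <- r1,r1: IF@3 ID@4 stall=0 (-) EX@5 MEM@6 WB@7
I3 mul r2 <- r4,r1: IF@4 ID@5 stall=2 (RAW on I2.r1 (WB@7)) EX@8 MEM@9 WB@10
I4 add r4 <- r2,r1: IF@5 ID@8 stall=2 (RAW on I3.r2 (WB@10)) EX@11 MEM@12 WB@13
I5 ld r2 <- r1: IF@8 ID@11 stall=0 (-) EX@12 MEM@13 WB@14
I6 ld r2 <- r4: IF@11 ID@12 stall=1 (RAW on I4.r4 (WB@13)) EX@14 MEM@15 WB@16

Answer: 5 6 7 10 13 14 16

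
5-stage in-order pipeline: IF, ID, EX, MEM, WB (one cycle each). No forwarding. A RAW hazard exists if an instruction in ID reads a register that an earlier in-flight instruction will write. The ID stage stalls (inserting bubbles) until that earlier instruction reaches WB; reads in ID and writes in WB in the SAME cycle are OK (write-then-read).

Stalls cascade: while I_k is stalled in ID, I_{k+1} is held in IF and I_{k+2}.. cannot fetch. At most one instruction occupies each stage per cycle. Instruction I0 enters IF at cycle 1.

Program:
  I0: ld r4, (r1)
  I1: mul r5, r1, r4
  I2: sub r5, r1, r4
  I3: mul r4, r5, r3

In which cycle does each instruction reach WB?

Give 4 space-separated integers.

I0 ld r4 <- r1: IF@1 ID@2 stall=0 (-) EX@3 MEM@4 WB@5
I1 mul r5 <- r1,r4: IF@2 ID@3 stall=2 (RAW on I0.r4 (WB@5)) EX@6 MEM@7 WB@8
I2 sub r5 <- r1,r4: IF@3 ID@6 stall=0 (-) EX@7 MEM@8 WB@9
I3 mul r4 <- r5,r3: IF@6 ID@7 stall=2 (RAW on I2.r5 (WB@9)) EX@10 MEM@11 WB@12

Answer: 5 8 9 12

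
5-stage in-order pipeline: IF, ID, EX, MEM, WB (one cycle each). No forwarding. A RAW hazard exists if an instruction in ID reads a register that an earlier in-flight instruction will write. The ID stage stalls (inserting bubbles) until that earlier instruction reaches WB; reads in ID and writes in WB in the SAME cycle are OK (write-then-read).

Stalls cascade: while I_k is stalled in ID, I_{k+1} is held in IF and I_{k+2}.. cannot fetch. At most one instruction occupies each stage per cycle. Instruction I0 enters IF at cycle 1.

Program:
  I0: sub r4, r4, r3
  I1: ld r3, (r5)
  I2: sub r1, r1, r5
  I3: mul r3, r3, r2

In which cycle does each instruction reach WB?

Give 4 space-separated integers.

Answer: 5 6 7 9

Derivation:
I0 sub r4 <- r4,r3: IF@1 ID@2 stall=0 (-) EX@3 MEM@4 WB@5
I1 ld r3 <- r5: IF@2 ID@3 stall=0 (-) EX@4 MEM@5 WB@6
I2 sub r1 <- r1,r5: IF@3 ID@4 stall=0 (-) EX@5 MEM@6 WB@7
I3 mul r3 <- r3,r2: IF@4 ID@5 stall=1 (RAW on I1.r3 (WB@6)) EX@7 MEM@8 WB@9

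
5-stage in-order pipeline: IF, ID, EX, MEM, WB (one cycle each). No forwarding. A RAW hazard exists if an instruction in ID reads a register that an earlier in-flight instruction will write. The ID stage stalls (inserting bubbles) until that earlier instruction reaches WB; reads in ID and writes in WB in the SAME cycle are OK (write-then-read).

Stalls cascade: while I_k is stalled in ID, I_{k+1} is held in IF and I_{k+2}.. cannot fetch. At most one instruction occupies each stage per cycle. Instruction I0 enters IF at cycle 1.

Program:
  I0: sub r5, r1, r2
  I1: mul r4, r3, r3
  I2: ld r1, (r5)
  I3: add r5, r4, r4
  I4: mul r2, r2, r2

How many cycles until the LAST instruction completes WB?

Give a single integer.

Answer: 10

Derivation:
I0 sub r5 <- r1,r2: IF@1 ID@2 stall=0 (-) EX@3 MEM@4 WB@5
I1 mul r4 <- r3,r3: IF@2 ID@3 stall=0 (-) EX@4 MEM@5 WB@6
I2 ld r1 <- r5: IF@3 ID@4 stall=1 (RAW on I0.r5 (WB@5)) EX@6 MEM@7 WB@8
I3 add r5 <- r4,r4: IF@4 ID@6 stall=0 (-) EX@7 MEM@8 WB@9
I4 mul r2 <- r2,r2: IF@6 ID@7 stall=0 (-) EX@8 MEM@9 WB@10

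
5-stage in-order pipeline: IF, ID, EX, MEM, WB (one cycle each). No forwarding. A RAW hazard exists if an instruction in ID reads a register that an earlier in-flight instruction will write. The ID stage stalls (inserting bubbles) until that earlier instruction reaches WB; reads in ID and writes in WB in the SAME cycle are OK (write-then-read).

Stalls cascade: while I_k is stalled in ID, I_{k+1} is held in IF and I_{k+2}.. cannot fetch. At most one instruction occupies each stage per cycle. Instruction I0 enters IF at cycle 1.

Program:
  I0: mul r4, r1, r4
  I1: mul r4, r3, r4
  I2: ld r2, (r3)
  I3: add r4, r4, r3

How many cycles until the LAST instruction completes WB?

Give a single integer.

Answer: 11

Derivation:
I0 mul r4 <- r1,r4: IF@1 ID@2 stall=0 (-) EX@3 MEM@4 WB@5
I1 mul r4 <- r3,r4: IF@2 ID@3 stall=2 (RAW on I0.r4 (WB@5)) EX@6 MEM@7 WB@8
I2 ld r2 <- r3: IF@3 ID@6 stall=0 (-) EX@7 MEM@8 WB@9
I3 add r4 <- r4,r3: IF@6 ID@7 stall=1 (RAW on I1.r4 (WB@8)) EX@9 MEM@10 WB@11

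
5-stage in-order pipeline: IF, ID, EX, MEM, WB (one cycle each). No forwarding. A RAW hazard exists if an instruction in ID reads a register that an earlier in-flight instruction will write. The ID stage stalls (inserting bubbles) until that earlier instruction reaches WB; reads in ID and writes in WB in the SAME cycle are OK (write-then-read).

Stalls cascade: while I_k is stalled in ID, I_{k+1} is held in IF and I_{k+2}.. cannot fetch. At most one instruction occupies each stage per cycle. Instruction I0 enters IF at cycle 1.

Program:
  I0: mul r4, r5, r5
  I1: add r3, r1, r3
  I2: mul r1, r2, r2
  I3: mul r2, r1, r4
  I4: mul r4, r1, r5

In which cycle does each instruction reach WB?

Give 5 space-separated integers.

I0 mul r4 <- r5,r5: IF@1 ID@2 stall=0 (-) EX@3 MEM@4 WB@5
I1 add r3 <- r1,r3: IF@2 ID@3 stall=0 (-) EX@4 MEM@5 WB@6
I2 mul r1 <- r2,r2: IF@3 ID@4 stall=0 (-) EX@5 MEM@6 WB@7
I3 mul r2 <- r1,r4: IF@4 ID@5 stall=2 (RAW on I2.r1 (WB@7)) EX@8 MEM@9 WB@10
I4 mul r4 <- r1,r5: IF@5 ID@8 stall=0 (-) EX@9 MEM@10 WB@11

Answer: 5 6 7 10 11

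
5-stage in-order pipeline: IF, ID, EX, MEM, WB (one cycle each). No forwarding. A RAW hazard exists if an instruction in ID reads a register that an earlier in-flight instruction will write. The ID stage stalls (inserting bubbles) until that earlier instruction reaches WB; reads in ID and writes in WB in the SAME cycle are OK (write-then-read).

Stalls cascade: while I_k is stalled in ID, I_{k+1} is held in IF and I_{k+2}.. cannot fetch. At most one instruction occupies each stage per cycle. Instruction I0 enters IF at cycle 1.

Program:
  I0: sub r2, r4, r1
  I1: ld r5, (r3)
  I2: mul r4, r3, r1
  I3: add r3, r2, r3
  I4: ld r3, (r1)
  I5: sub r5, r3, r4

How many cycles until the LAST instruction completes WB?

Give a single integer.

Answer: 12

Derivation:
I0 sub r2 <- r4,r1: IF@1 ID@2 stall=0 (-) EX@3 MEM@4 WB@5
I1 ld r5 <- r3: IF@2 ID@3 stall=0 (-) EX@4 MEM@5 WB@6
I2 mul r4 <- r3,r1: IF@3 ID@4 stall=0 (-) EX@5 MEM@6 WB@7
I3 add r3 <- r2,r3: IF@4 ID@5 stall=0 (-) EX@6 MEM@7 WB@8
I4 ld r3 <- r1: IF@5 ID@6 stall=0 (-) EX@7 MEM@8 WB@9
I5 sub r5 <- r3,r4: IF@6 ID@7 stall=2 (RAW on I4.r3 (WB@9)) EX@10 MEM@11 WB@12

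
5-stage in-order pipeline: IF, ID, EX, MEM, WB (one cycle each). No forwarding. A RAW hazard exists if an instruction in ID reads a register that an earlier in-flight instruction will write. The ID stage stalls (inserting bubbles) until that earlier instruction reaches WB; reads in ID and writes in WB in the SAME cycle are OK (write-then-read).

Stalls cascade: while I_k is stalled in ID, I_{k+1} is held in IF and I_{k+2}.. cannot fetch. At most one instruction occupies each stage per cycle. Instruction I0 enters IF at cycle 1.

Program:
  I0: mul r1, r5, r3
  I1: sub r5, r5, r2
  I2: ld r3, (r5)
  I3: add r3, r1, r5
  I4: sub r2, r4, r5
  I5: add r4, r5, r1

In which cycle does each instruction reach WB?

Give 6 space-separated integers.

I0 mul r1 <- r5,r3: IF@1 ID@2 stall=0 (-) EX@3 MEM@4 WB@5
I1 sub r5 <- r5,r2: IF@2 ID@3 stall=0 (-) EX@4 MEM@5 WB@6
I2 ld r3 <- r5: IF@3 ID@4 stall=2 (RAW on I1.r5 (WB@6)) EX@7 MEM@8 WB@9
I3 add r3 <- r1,r5: IF@4 ID@7 stall=0 (-) EX@8 MEM@9 WB@10
I4 sub r2 <- r4,r5: IF@7 ID@8 stall=0 (-) EX@9 MEM@10 WB@11
I5 add r4 <- r5,r1: IF@8 ID@9 stall=0 (-) EX@10 MEM@11 WB@12

Answer: 5 6 9 10 11 12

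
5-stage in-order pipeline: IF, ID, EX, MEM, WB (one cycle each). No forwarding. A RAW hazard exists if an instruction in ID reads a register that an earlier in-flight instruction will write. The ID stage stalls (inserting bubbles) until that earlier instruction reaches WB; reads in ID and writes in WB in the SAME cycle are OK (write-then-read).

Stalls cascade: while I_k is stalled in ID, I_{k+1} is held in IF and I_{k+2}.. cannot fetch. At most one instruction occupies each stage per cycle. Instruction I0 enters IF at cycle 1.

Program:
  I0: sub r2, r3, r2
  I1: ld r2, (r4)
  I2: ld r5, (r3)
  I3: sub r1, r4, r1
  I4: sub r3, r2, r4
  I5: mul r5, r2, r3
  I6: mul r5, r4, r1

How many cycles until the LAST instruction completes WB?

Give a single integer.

I0 sub r2 <- r3,r2: IF@1 ID@2 stall=0 (-) EX@3 MEM@4 WB@5
I1 ld r2 <- r4: IF@2 ID@3 stall=0 (-) EX@4 MEM@5 WB@6
I2 ld r5 <- r3: IF@3 ID@4 stall=0 (-) EX@5 MEM@6 WB@7
I3 sub r1 <- r4,r1: IF@4 ID@5 stall=0 (-) EX@6 MEM@7 WB@8
I4 sub r3 <- r2,r4: IF@5 ID@6 stall=0 (-) EX@7 MEM@8 WB@9
I5 mul r5 <- r2,r3: IF@6 ID@7 stall=2 (RAW on I4.r3 (WB@9)) EX@10 MEM@11 WB@12
I6 mul r5 <- r4,r1: IF@7 ID@10 stall=0 (-) EX@11 MEM@12 WB@13

Answer: 13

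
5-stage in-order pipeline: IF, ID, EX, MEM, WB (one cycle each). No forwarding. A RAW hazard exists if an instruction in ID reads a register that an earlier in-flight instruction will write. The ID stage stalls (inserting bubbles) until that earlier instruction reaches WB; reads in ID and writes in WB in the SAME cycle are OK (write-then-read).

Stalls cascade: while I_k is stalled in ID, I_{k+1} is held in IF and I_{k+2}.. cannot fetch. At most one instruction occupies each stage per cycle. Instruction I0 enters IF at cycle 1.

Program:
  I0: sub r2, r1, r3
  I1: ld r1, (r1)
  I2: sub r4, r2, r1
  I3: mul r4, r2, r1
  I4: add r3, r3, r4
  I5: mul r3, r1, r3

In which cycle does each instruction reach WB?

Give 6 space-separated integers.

I0 sub r2 <- r1,r3: IF@1 ID@2 stall=0 (-) EX@3 MEM@4 WB@5
I1 ld r1 <- r1: IF@2 ID@3 stall=0 (-) EX@4 MEM@5 WB@6
I2 sub r4 <- r2,r1: IF@3 ID@4 stall=2 (RAW on I1.r1 (WB@6)) EX@7 MEM@8 WB@9
I3 mul r4 <- r2,r1: IF@4 ID@7 stall=0 (-) EX@8 MEM@9 WB@10
I4 add r3 <- r3,r4: IF@7 ID@8 stall=2 (RAW on I3.r4 (WB@10)) EX@11 MEM@12 WB@13
I5 mul r3 <- r1,r3: IF@8 ID@11 stall=2 (RAW on I4.r3 (WB@13)) EX@14 MEM@15 WB@16

Answer: 5 6 9 10 13 16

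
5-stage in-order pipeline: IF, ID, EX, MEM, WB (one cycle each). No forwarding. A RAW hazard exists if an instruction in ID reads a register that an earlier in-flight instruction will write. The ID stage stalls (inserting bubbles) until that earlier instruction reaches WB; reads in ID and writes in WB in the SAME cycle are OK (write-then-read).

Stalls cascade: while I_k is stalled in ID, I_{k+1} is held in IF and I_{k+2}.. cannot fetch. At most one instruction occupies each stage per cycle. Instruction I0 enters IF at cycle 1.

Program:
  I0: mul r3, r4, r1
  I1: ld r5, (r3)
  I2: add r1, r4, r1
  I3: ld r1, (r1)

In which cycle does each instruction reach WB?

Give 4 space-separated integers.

Answer: 5 8 9 12

Derivation:
I0 mul r3 <- r4,r1: IF@1 ID@2 stall=0 (-) EX@3 MEM@4 WB@5
I1 ld r5 <- r3: IF@2 ID@3 stall=2 (RAW on I0.r3 (WB@5)) EX@6 MEM@7 WB@8
I2 add r1 <- r4,r1: IF@3 ID@6 stall=0 (-) EX@7 MEM@8 WB@9
I3 ld r1 <- r1: IF@6 ID@7 stall=2 (RAW on I2.r1 (WB@9)) EX@10 MEM@11 WB@12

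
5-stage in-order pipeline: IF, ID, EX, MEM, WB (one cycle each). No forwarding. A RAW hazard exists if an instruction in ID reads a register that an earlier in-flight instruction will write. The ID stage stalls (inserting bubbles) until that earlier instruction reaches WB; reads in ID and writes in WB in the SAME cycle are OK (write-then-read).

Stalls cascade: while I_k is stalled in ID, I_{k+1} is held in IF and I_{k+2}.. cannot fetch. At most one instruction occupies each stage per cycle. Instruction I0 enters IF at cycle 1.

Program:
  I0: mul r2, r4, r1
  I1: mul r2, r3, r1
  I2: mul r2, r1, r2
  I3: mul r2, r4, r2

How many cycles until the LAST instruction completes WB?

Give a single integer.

I0 mul r2 <- r4,r1: IF@1 ID@2 stall=0 (-) EX@3 MEM@4 WB@5
I1 mul r2 <- r3,r1: IF@2 ID@3 stall=0 (-) EX@4 MEM@5 WB@6
I2 mul r2 <- r1,r2: IF@3 ID@4 stall=2 (RAW on I1.r2 (WB@6)) EX@7 MEM@8 WB@9
I3 mul r2 <- r4,r2: IF@4 ID@7 stall=2 (RAW on I2.r2 (WB@9)) EX@10 MEM@11 WB@12

Answer: 12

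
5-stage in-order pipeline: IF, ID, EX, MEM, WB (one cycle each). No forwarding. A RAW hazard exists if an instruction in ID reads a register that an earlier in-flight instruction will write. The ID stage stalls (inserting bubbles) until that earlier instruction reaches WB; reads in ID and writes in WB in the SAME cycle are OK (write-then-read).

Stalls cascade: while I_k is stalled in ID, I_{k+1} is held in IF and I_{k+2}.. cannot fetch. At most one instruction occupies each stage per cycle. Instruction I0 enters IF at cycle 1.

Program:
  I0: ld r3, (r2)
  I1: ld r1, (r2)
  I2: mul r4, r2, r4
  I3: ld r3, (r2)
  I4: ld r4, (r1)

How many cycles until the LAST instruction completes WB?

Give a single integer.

I0 ld r3 <- r2: IF@1 ID@2 stall=0 (-) EX@3 MEM@4 WB@5
I1 ld r1 <- r2: IF@2 ID@3 stall=0 (-) EX@4 MEM@5 WB@6
I2 mul r4 <- r2,r4: IF@3 ID@4 stall=0 (-) EX@5 MEM@6 WB@7
I3 ld r3 <- r2: IF@4 ID@5 stall=0 (-) EX@6 MEM@7 WB@8
I4 ld r4 <- r1: IF@5 ID@6 stall=0 (-) EX@7 MEM@8 WB@9

Answer: 9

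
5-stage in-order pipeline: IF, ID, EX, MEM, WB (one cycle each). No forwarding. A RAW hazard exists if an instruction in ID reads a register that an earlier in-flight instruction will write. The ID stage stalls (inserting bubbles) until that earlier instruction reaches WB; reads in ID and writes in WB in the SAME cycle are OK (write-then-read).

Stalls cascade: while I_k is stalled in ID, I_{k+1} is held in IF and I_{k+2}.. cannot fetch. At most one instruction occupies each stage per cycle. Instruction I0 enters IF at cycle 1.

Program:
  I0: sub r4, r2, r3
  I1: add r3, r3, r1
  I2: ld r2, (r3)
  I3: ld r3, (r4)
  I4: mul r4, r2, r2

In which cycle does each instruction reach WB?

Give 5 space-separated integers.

I0 sub r4 <- r2,r3: IF@1 ID@2 stall=0 (-) EX@3 MEM@4 WB@5
I1 add r3 <- r3,r1: IF@2 ID@3 stall=0 (-) EX@4 MEM@5 WB@6
I2 ld r2 <- r3: IF@3 ID@4 stall=2 (RAW on I1.r3 (WB@6)) EX@7 MEM@8 WB@9
I3 ld r3 <- r4: IF@4 ID@7 stall=0 (-) EX@8 MEM@9 WB@10
I4 mul r4 <- r2,r2: IF@7 ID@8 stall=1 (RAW on I2.r2 (WB@9)) EX@10 MEM@11 WB@12

Answer: 5 6 9 10 12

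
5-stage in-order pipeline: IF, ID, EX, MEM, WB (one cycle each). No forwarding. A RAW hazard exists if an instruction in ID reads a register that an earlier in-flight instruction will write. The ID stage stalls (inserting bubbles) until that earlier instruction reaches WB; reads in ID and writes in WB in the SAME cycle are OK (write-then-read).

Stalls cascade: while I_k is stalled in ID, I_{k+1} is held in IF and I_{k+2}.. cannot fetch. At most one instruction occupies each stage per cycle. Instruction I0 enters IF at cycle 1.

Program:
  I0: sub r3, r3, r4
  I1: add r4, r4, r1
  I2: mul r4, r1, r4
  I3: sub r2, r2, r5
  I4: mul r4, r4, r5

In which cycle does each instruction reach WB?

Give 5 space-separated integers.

Answer: 5 6 9 10 12

Derivation:
I0 sub r3 <- r3,r4: IF@1 ID@2 stall=0 (-) EX@3 MEM@4 WB@5
I1 add r4 <- r4,r1: IF@2 ID@3 stall=0 (-) EX@4 MEM@5 WB@6
I2 mul r4 <- r1,r4: IF@3 ID@4 stall=2 (RAW on I1.r4 (WB@6)) EX@7 MEM@8 WB@9
I3 sub r2 <- r2,r5: IF@4 ID@7 stall=0 (-) EX@8 MEM@9 WB@10
I4 mul r4 <- r4,r5: IF@7 ID@8 stall=1 (RAW on I2.r4 (WB@9)) EX@10 MEM@11 WB@12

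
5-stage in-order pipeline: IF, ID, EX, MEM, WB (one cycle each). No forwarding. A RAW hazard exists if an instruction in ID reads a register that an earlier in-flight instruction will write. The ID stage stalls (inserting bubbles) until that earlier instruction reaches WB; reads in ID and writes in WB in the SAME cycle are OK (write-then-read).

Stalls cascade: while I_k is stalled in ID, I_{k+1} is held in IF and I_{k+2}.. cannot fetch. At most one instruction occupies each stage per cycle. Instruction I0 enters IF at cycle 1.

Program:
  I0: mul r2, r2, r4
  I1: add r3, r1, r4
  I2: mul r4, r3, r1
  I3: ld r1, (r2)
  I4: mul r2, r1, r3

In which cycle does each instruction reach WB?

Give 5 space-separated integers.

I0 mul r2 <- r2,r4: IF@1 ID@2 stall=0 (-) EX@3 MEM@4 WB@5
I1 add r3 <- r1,r4: IF@2 ID@3 stall=0 (-) EX@4 MEM@5 WB@6
I2 mul r4 <- r3,r1: IF@3 ID@4 stall=2 (RAW on I1.r3 (WB@6)) EX@7 MEM@8 WB@9
I3 ld r1 <- r2: IF@4 ID@7 stall=0 (-) EX@8 MEM@9 WB@10
I4 mul r2 <- r1,r3: IF@7 ID@8 stall=2 (RAW on I3.r1 (WB@10)) EX@11 MEM@12 WB@13

Answer: 5 6 9 10 13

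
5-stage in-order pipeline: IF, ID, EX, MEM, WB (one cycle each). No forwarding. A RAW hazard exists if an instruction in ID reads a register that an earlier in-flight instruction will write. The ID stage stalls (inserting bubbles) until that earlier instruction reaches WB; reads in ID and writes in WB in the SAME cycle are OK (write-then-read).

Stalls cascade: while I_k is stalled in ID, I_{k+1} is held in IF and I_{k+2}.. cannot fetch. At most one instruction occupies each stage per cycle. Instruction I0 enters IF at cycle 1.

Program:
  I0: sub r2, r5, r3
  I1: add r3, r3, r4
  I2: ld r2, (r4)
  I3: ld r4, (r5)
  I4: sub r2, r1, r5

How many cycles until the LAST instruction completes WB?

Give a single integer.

I0 sub r2 <- r5,r3: IF@1 ID@2 stall=0 (-) EX@3 MEM@4 WB@5
I1 add r3 <- r3,r4: IF@2 ID@3 stall=0 (-) EX@4 MEM@5 WB@6
I2 ld r2 <- r4: IF@3 ID@4 stall=0 (-) EX@5 MEM@6 WB@7
I3 ld r4 <- r5: IF@4 ID@5 stall=0 (-) EX@6 MEM@7 WB@8
I4 sub r2 <- r1,r5: IF@5 ID@6 stall=0 (-) EX@7 MEM@8 WB@9

Answer: 9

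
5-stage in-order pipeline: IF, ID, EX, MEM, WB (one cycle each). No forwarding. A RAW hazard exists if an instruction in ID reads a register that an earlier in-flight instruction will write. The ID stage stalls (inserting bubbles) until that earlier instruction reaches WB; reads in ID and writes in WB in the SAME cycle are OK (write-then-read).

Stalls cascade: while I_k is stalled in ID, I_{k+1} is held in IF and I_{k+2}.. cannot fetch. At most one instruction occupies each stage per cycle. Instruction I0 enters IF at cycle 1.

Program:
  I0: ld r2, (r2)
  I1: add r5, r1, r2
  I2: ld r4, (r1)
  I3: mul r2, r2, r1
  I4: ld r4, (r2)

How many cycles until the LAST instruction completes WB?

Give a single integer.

Answer: 13

Derivation:
I0 ld r2 <- r2: IF@1 ID@2 stall=0 (-) EX@3 MEM@4 WB@5
I1 add r5 <- r1,r2: IF@2 ID@3 stall=2 (RAW on I0.r2 (WB@5)) EX@6 MEM@7 WB@8
I2 ld r4 <- r1: IF@3 ID@6 stall=0 (-) EX@7 MEM@8 WB@9
I3 mul r2 <- r2,r1: IF@6 ID@7 stall=0 (-) EX@8 MEM@9 WB@10
I4 ld r4 <- r2: IF@7 ID@8 stall=2 (RAW on I3.r2 (WB@10)) EX@11 MEM@12 WB@13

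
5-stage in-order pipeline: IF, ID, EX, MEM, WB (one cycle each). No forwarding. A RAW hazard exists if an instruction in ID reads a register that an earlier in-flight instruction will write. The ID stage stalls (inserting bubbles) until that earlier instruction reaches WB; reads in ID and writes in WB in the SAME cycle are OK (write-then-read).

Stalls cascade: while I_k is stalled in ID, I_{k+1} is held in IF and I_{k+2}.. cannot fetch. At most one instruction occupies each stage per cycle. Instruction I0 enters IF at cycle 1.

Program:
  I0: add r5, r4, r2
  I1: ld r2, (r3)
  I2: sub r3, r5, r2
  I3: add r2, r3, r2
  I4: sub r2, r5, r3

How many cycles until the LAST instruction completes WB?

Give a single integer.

I0 add r5 <- r4,r2: IF@1 ID@2 stall=0 (-) EX@3 MEM@4 WB@5
I1 ld r2 <- r3: IF@2 ID@3 stall=0 (-) EX@4 MEM@5 WB@6
I2 sub r3 <- r5,r2: IF@3 ID@4 stall=2 (RAW on I1.r2 (WB@6)) EX@7 MEM@8 WB@9
I3 add r2 <- r3,r2: IF@4 ID@7 stall=2 (RAW on I2.r3 (WB@9)) EX@10 MEM@11 WB@12
I4 sub r2 <- r5,r3: IF@7 ID@10 stall=0 (-) EX@11 MEM@12 WB@13

Answer: 13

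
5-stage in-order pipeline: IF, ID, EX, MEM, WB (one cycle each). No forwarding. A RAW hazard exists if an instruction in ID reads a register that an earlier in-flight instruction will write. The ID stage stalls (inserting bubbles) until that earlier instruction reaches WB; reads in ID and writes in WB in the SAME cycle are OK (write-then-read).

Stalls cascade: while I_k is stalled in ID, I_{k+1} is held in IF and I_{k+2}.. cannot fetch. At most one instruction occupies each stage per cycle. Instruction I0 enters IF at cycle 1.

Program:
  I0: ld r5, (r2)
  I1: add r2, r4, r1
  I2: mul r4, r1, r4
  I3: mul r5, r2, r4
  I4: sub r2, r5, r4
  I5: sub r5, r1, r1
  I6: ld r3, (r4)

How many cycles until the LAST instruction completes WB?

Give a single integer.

Answer: 15

Derivation:
I0 ld r5 <- r2: IF@1 ID@2 stall=0 (-) EX@3 MEM@4 WB@5
I1 add r2 <- r4,r1: IF@2 ID@3 stall=0 (-) EX@4 MEM@5 WB@6
I2 mul r4 <- r1,r4: IF@3 ID@4 stall=0 (-) EX@5 MEM@6 WB@7
I3 mul r5 <- r2,r4: IF@4 ID@5 stall=2 (RAW on I2.r4 (WB@7)) EX@8 MEM@9 WB@10
I4 sub r2 <- r5,r4: IF@5 ID@8 stall=2 (RAW on I3.r5 (WB@10)) EX@11 MEM@12 WB@13
I5 sub r5 <- r1,r1: IF@8 ID@11 stall=0 (-) EX@12 MEM@13 WB@14
I6 ld r3 <- r4: IF@11 ID@12 stall=0 (-) EX@13 MEM@14 WB@15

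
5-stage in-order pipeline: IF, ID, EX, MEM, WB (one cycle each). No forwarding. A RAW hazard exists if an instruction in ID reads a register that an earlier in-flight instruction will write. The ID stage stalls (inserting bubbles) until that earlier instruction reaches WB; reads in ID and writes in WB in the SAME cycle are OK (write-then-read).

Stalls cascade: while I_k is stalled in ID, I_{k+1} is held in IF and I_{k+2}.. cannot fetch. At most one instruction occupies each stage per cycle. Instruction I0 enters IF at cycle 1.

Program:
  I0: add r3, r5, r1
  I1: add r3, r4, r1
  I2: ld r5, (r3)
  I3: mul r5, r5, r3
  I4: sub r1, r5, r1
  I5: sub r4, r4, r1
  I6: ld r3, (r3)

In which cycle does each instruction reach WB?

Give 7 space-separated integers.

Answer: 5 6 9 12 15 18 19

Derivation:
I0 add r3 <- r5,r1: IF@1 ID@2 stall=0 (-) EX@3 MEM@4 WB@5
I1 add r3 <- r4,r1: IF@2 ID@3 stall=0 (-) EX@4 MEM@5 WB@6
I2 ld r5 <- r3: IF@3 ID@4 stall=2 (RAW on I1.r3 (WB@6)) EX@7 MEM@8 WB@9
I3 mul r5 <- r5,r3: IF@4 ID@7 stall=2 (RAW on I2.r5 (WB@9)) EX@10 MEM@11 WB@12
I4 sub r1 <- r5,r1: IF@7 ID@10 stall=2 (RAW on I3.r5 (WB@12)) EX@13 MEM@14 WB@15
I5 sub r4 <- r4,r1: IF@10 ID@13 stall=2 (RAW on I4.r1 (WB@15)) EX@16 MEM@17 WB@18
I6 ld r3 <- r3: IF@13 ID@16 stall=0 (-) EX@17 MEM@18 WB@19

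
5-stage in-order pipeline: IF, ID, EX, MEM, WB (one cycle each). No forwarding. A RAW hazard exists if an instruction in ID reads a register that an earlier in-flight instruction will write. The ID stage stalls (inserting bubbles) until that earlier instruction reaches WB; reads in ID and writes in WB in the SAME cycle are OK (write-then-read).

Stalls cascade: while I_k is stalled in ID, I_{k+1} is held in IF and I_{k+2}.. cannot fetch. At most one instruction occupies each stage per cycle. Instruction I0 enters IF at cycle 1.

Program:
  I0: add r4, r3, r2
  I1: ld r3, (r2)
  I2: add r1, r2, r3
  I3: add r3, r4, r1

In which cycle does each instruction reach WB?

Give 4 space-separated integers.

I0 add r4 <- r3,r2: IF@1 ID@2 stall=0 (-) EX@3 MEM@4 WB@5
I1 ld r3 <- r2: IF@2 ID@3 stall=0 (-) EX@4 MEM@5 WB@6
I2 add r1 <- r2,r3: IF@3 ID@4 stall=2 (RAW on I1.r3 (WB@6)) EX@7 MEM@8 WB@9
I3 add r3 <- r4,r1: IF@4 ID@7 stall=2 (RAW on I2.r1 (WB@9)) EX@10 MEM@11 WB@12

Answer: 5 6 9 12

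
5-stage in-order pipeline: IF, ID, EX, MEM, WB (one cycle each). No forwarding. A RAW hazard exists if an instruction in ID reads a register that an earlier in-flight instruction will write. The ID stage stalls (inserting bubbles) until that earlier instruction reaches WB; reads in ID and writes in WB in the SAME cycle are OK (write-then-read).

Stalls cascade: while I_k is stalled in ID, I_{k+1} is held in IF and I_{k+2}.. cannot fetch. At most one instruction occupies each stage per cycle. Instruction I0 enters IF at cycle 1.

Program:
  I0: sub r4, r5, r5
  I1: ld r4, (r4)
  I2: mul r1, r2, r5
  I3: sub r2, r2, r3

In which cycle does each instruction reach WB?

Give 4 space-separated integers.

I0 sub r4 <- r5,r5: IF@1 ID@2 stall=0 (-) EX@3 MEM@4 WB@5
I1 ld r4 <- r4: IF@2 ID@3 stall=2 (RAW on I0.r4 (WB@5)) EX@6 MEM@7 WB@8
I2 mul r1 <- r2,r5: IF@3 ID@6 stall=0 (-) EX@7 MEM@8 WB@9
I3 sub r2 <- r2,r3: IF@6 ID@7 stall=0 (-) EX@8 MEM@9 WB@10

Answer: 5 8 9 10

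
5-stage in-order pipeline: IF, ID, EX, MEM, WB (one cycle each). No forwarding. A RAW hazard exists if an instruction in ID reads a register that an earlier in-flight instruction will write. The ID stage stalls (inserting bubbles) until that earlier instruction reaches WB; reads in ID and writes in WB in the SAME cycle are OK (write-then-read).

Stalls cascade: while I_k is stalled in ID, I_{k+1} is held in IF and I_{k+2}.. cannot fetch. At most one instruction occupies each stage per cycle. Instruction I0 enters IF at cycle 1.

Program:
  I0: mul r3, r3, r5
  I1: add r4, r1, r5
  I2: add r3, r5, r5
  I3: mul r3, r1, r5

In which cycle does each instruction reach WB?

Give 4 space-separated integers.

Answer: 5 6 7 8

Derivation:
I0 mul r3 <- r3,r5: IF@1 ID@2 stall=0 (-) EX@3 MEM@4 WB@5
I1 add r4 <- r1,r5: IF@2 ID@3 stall=0 (-) EX@4 MEM@5 WB@6
I2 add r3 <- r5,r5: IF@3 ID@4 stall=0 (-) EX@5 MEM@6 WB@7
I3 mul r3 <- r1,r5: IF@4 ID@5 stall=0 (-) EX@6 MEM@7 WB@8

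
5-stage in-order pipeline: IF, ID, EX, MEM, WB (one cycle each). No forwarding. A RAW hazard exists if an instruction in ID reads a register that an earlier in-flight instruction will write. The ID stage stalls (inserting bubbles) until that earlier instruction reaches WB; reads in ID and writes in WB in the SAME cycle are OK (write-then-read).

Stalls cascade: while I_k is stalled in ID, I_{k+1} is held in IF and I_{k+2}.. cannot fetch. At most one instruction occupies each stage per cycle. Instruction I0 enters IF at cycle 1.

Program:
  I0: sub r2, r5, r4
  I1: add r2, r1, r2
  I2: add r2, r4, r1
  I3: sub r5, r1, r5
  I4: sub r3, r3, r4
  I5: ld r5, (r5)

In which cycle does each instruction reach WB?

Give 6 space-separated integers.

Answer: 5 8 9 10 11 13

Derivation:
I0 sub r2 <- r5,r4: IF@1 ID@2 stall=0 (-) EX@3 MEM@4 WB@5
I1 add r2 <- r1,r2: IF@2 ID@3 stall=2 (RAW on I0.r2 (WB@5)) EX@6 MEM@7 WB@8
I2 add r2 <- r4,r1: IF@3 ID@6 stall=0 (-) EX@7 MEM@8 WB@9
I3 sub r5 <- r1,r5: IF@6 ID@7 stall=0 (-) EX@8 MEM@9 WB@10
I4 sub r3 <- r3,r4: IF@7 ID@8 stall=0 (-) EX@9 MEM@10 WB@11
I5 ld r5 <- r5: IF@8 ID@9 stall=1 (RAW on I3.r5 (WB@10)) EX@11 MEM@12 WB@13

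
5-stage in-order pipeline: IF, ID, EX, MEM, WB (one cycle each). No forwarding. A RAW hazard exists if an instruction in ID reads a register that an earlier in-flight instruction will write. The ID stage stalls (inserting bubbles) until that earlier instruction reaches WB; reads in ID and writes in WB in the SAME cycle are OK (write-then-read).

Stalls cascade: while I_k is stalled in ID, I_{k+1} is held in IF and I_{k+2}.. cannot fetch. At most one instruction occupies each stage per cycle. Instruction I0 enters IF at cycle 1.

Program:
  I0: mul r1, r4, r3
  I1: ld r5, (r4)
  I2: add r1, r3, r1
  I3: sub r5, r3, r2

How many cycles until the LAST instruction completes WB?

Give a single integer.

I0 mul r1 <- r4,r3: IF@1 ID@2 stall=0 (-) EX@3 MEM@4 WB@5
I1 ld r5 <- r4: IF@2 ID@3 stall=0 (-) EX@4 MEM@5 WB@6
I2 add r1 <- r3,r1: IF@3 ID@4 stall=1 (RAW on I0.r1 (WB@5)) EX@6 MEM@7 WB@8
I3 sub r5 <- r3,r2: IF@4 ID@6 stall=0 (-) EX@7 MEM@8 WB@9

Answer: 9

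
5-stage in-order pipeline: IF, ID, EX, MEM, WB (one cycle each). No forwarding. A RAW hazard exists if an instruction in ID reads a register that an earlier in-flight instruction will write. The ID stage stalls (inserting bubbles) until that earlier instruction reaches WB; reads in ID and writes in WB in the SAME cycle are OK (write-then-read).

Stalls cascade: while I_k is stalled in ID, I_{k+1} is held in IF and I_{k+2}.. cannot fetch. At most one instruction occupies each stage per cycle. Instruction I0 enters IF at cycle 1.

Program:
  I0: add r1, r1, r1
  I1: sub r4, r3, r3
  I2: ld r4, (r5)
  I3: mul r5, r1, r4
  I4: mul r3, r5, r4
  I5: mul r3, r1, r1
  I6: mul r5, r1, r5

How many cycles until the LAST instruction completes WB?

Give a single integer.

I0 add r1 <- r1,r1: IF@1 ID@2 stall=0 (-) EX@3 MEM@4 WB@5
I1 sub r4 <- r3,r3: IF@2 ID@3 stall=0 (-) EX@4 MEM@5 WB@6
I2 ld r4 <- r5: IF@3 ID@4 stall=0 (-) EX@5 MEM@6 WB@7
I3 mul r5 <- r1,r4: IF@4 ID@5 stall=2 (RAW on I2.r4 (WB@7)) EX@8 MEM@9 WB@10
I4 mul r3 <- r5,r4: IF@5 ID@8 stall=2 (RAW on I3.r5 (WB@10)) EX@11 MEM@12 WB@13
I5 mul r3 <- r1,r1: IF@8 ID@11 stall=0 (-) EX@12 MEM@13 WB@14
I6 mul r5 <- r1,r5: IF@11 ID@12 stall=0 (-) EX@13 MEM@14 WB@15

Answer: 15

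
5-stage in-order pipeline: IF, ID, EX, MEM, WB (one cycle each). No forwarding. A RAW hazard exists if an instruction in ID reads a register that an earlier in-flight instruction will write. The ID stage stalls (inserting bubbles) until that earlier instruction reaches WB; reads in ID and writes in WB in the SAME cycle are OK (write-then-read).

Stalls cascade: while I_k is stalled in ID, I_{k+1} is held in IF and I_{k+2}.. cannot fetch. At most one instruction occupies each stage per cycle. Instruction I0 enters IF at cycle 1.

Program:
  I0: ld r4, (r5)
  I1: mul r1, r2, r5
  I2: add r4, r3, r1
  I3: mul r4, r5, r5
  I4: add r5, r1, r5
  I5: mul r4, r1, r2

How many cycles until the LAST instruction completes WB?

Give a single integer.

I0 ld r4 <- r5: IF@1 ID@2 stall=0 (-) EX@3 MEM@4 WB@5
I1 mul r1 <- r2,r5: IF@2 ID@3 stall=0 (-) EX@4 MEM@5 WB@6
I2 add r4 <- r3,r1: IF@3 ID@4 stall=2 (RAW on I1.r1 (WB@6)) EX@7 MEM@8 WB@9
I3 mul r4 <- r5,r5: IF@4 ID@7 stall=0 (-) EX@8 MEM@9 WB@10
I4 add r5 <- r1,r5: IF@7 ID@8 stall=0 (-) EX@9 MEM@10 WB@11
I5 mul r4 <- r1,r2: IF@8 ID@9 stall=0 (-) EX@10 MEM@11 WB@12

Answer: 12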